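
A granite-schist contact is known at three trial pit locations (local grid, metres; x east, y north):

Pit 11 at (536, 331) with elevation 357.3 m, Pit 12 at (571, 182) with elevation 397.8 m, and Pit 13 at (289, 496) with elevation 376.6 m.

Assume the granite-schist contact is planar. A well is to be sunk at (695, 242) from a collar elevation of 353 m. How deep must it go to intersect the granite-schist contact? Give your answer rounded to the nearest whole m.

14 m

Two edge vectors: Pit 11→Pit 12 = (35, -149, 40.5), Pit 11→Pit 13 = (-247, 165, 19.3).
Normal n = (Pit 11→Pit 12) × (Pit 11→Pit 13) = (-9558.2, -10679, -31028).
So ∂z/∂x = −n_x/n_z = −0.30805 and ∂z/∂y = −n_y/n_z = −0.34417.
Intercept c from Pit 11: 357.3 + 165.12 + 113.92 = 636.34.
At (695, 242): z_contact = −214.1 − 83.3 + 636.34 = 339.0 m.
Depth below ground = 353 − 339.0 = 14 m.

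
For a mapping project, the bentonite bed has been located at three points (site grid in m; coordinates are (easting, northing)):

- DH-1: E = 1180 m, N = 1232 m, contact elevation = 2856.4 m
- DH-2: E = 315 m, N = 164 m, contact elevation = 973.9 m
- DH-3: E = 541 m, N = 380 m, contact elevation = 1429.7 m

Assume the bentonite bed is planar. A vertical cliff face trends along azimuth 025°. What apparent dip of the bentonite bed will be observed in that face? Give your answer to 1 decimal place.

48.7°

Two edge vectors: DH-1→DH-2 = (-865, -1068, -1882.5), DH-1→DH-3 = (-639, -852, -1426.7).
Normal n = (DH-1→DH-2) × (DH-1→DH-3) = (-80174.4, -31178, 54528).
So ∂z/∂E = −n_x/n_z = 1.47033 and ∂z/∂N = −n_y/n_z = 0.57178.
Unit vector along 025° is (sin 25°, cos 25°) = (0.4226, 0.9063).
Slope in that direction = a·(0.4226) + b·(0.9063) = 1.13960.
Apparent dip = arctan|1.13960| = 48.7° (true dip is 57.6°, so apparent ≤ true as expected).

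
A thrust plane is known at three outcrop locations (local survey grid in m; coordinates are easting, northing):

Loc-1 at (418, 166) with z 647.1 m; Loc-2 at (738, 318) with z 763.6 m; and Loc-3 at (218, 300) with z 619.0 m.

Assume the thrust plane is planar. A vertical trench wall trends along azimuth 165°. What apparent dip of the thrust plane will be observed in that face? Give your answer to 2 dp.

Let the plane be z = a·easting + b·northing + c.
Loc-2−Loc-1: 320a + 152b = 116.5;  Loc-3−Loc-1: −200a + 134b = −28.1.
Solving gives a = 0.27132, b = 0.19525.
Unit vector along 165° is (sin 165°, cos 165°) = (0.2588, -0.9659).
Slope in that direction = a·(0.2588) + b·(-0.9659) = −0.11838.
Apparent dip = arctan|0.11838| = 6.75° (true dip is 18.5°, so apparent ≤ true as expected).

6.75°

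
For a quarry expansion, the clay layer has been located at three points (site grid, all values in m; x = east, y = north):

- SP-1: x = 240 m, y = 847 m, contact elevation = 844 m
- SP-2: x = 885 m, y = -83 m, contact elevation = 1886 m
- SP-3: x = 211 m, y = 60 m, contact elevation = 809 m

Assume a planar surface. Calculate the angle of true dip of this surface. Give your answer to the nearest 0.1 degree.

57.9°

Two edge vectors: SP-1→SP-2 = (645, -930, 1042), SP-1→SP-3 = (-29, -787, -35).
Normal n = (SP-1→SP-2) × (SP-1→SP-3) = (852604, -7643, -534585).
So ∂z/∂x = −n_x/n_z = 1.59489 and ∂z/∂y = −n_y/n_z = −0.01430.
Gradient magnitude |∇z| = √(a² + b²) = √(2.54367 + 0.00020) = 1.59495.
True dip = arctan(1.59495) = 57.9°, dipping toward W (azimuth ≈ 271°).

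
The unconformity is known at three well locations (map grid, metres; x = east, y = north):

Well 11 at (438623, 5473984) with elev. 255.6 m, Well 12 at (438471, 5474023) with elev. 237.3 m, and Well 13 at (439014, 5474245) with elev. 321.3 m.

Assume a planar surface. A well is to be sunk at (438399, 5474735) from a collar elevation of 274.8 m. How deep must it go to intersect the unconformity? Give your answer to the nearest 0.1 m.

Two edge vectors: Well 11→Well 12 = (-152, 39, -18.3), Well 11→Well 13 = (391, 261, 65.7).
Normal n = (Well 11→Well 12) × (Well 11→Well 13) = (7338.6, 2831.1, -54921).
So ∂z/∂x = −n_x/n_z = 0.133621019 and ∂z/∂y = −n_y/n_z = 0.051548588.
Intercept c from Well 11: 255.6 − 58609.25 − 282176.15 = −340529.80.
At (438399, 5474735): z_contact = 58579.32 + 282214.86 − 340529.80 = 264.38 m.
Depth below ground = 274.8 − 264.38 = 10.4 m.

10.4 m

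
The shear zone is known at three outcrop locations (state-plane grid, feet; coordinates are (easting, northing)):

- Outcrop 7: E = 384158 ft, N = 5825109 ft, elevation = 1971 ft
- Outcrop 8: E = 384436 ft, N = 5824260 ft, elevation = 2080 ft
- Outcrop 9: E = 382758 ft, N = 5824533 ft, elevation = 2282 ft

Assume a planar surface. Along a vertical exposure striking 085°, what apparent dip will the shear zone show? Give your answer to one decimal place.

Two edge vectors: Outcrop 7→Outcrop 8 = (278, -849, 109), Outcrop 7→Outcrop 9 = (-1400, -576, 311).
Normal n = (Outcrop 7→Outcrop 8) × (Outcrop 7→Outcrop 9) = (-201255, -239058, -1348728).
So ∂z/∂E = −n_x/n_z = −0.14922 and ∂z/∂N = −n_y/n_z = −0.17725.
Unit vector along 085° is (sin 85°, cos 85°) = (0.9962, 0.0872).
Slope in that direction = a·(0.9962) + b·(0.0872) = −0.16410.
Apparent dip = arctan|0.16410| = 9.3° (true dip is 13.0°, so apparent ≤ true as expected).

9.3°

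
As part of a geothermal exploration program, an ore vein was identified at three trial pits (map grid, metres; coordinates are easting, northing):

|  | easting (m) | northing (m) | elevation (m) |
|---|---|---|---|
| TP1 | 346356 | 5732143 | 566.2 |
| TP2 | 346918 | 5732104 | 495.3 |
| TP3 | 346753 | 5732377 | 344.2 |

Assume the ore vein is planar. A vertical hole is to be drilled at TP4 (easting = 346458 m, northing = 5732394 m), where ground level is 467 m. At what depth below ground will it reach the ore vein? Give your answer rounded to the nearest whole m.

83 m

Two edge vectors: TP1→TP2 = (562, -39, -70.9), TP1→TP3 = (397, 234, -222).
Normal n = (TP1→TP2) × (TP1→TP3) = (25248.6, 96616.7, 146991).
So ∂z/∂easting = −n_x/n_z = −0.17176970 and ∂z/∂northing = −n_y/n_z = −0.65729671.
Intercept c from TP1: 566.2 + 59493.47 + 3767718.71 = 3827778.37.
At (346458, 5732394): z_contact = −59511.0 − 3767883.7 + 3827778.37 = 383.7 m.
Depth below ground = 467 − 383.7 = 83 m.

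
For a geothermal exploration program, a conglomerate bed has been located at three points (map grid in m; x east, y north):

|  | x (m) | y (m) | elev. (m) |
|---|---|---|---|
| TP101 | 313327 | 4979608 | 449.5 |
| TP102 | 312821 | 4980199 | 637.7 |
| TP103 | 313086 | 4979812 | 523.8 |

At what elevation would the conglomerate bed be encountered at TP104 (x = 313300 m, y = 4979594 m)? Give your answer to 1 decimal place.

Two edge vectors: TP101→TP102 = (-506, 591, 188.2), TP101→TP103 = (-241, 204, 74.3).
Normal n = (TP101→TP102) × (TP101→TP103) = (5518.5, -7760.4, 39207).
So ∂z/∂x = −n_x/n_z = −0.140752927 and ∂z/∂y = −n_y/n_z = 0.197934042.
Intercept c from TP101: 449.5 + 44101.69 − 985633.94 = −941082.75.
At (313300, 4979594): z = −44097.9 + 985631.2 − 941082.75 = 450.5 m.

450.5 m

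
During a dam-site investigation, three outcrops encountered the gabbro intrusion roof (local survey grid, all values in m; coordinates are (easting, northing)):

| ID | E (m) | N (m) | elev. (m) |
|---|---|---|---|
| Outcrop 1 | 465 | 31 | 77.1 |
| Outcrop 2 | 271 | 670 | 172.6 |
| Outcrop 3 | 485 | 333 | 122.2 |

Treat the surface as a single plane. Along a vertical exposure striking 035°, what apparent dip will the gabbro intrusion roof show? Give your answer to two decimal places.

Let the plane be z = a·E + b·N + c.
Outcrop 2−Outcrop 1: −194a + 639b = 95.5;  Outcrop 3−Outcrop 1: 20a + 302b = 45.1.
Solving gives a = −0.00031, b = 0.14936.
Unit vector along 035° is (sin 35°, cos 35°) = (0.5736, 0.8192).
Slope in that direction = a·(0.5736) + b·(0.8192) = 0.12217.
Apparent dip = arctan|0.12217| = 6.97° (true dip is 8.5°, so apparent ≤ true as expected).

6.97°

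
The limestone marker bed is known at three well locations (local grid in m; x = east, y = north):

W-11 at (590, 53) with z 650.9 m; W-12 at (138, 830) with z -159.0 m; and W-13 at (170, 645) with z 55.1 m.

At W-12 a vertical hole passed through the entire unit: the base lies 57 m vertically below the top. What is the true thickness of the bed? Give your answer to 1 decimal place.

35.8 m

Two edge vectors: W-11→W-12 = (-452, 777, -809.9), W-11→W-13 = (-420, 592, -595.8).
Normal n = (W-11→W-12) × (W-11→W-13) = (16524.2, 70856.4, 58756).
So ∂z/∂x = −n_x/n_z = −0.28123 and ∂z/∂y = −n_y/n_z = −1.20594.
|∇z| = √(a²+b²) = 1.23830, so dip δ = arctan(1.23830) = 51.08°.
True thickness = vertical thickness × cos δ = 57 × cos 51.08° = 35.8 m.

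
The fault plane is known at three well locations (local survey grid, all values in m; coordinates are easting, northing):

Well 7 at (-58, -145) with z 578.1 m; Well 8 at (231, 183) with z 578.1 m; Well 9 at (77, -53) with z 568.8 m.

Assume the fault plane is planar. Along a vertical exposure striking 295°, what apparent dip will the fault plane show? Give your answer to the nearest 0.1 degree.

12.4°

Let the plane be z = a·easting + b·northing + c.
Well 8−Well 7: 289a + 328b = 0;  Well 9−Well 7: 135a + 92b = −9.3.
Solving gives a = −0.17242, b = 0.15192.
Unit vector along 295° is (sin 295°, cos 295°) = (-0.9063, 0.4226).
Slope in that direction = a·(-0.9063) + b·(0.4226) = 0.22047.
Apparent dip = arctan|0.22047| = 12.4° (true dip is 12.9°, so apparent ≤ true as expected).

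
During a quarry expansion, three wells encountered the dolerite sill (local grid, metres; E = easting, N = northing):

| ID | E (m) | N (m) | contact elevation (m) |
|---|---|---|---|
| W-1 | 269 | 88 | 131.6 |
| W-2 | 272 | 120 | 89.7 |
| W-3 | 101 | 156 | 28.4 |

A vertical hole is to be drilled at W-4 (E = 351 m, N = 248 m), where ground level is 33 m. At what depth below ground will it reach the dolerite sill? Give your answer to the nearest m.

105 m

Let the plane be z = a·E + b·N + c.
W-2−W-1: 3a + 32b = −41.9;  W-3−W-1: −168a + 68b = −103.2.
Solving gives a = 0.08122, b = −1.31699.
Then c = 131.6 − a·269 − b·88 = 225.65.
At (351, 248): z_contact = 28.5 − 326.6 + 225.65 = -72.5 m.
Depth below ground = 33 − (-72.5) = 105 m.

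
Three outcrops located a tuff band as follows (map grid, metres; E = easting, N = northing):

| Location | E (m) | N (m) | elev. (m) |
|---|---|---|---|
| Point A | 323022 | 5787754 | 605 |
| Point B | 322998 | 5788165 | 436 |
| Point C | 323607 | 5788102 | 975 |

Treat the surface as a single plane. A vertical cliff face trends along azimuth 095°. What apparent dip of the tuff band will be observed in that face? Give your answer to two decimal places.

Let the plane be z = a·E + b·N + c.
Point B−Point A: −24a + 411b = −169;  Point C−Point A: 585a + 348b = 370.
Solving gives a = 0.84764, b = −0.36169.
Unit vector along 095° is (sin 95°, cos 95°) = (0.9962, -0.0872).
Slope in that direction = a·(0.9962) + b·(-0.0872) = 0.87594.
Apparent dip = arctan|0.87594| = 41.22° (true dip is 42.7°, so apparent ≤ true as expected).

41.22°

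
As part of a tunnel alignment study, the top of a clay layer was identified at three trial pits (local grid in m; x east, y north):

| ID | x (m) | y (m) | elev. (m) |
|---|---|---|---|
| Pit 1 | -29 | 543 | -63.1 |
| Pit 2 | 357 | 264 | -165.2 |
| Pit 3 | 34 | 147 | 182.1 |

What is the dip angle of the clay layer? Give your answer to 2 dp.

47.67°

Let the plane be z = a·x + b·y + c.
Pit 2−Pit 1: 386a − 279b = −102.1;  Pit 3−Pit 1: 63a − 396b = 245.2.
Solving gives a = −0.80458, b = −0.74719.
Gradient magnitude |∇z| = √(a² + b²) = √(0.64734 + 0.55830) = 1.09802.
True dip = arctan(1.09802) = 47.67°, dipping toward NE (azimuth ≈ 047°).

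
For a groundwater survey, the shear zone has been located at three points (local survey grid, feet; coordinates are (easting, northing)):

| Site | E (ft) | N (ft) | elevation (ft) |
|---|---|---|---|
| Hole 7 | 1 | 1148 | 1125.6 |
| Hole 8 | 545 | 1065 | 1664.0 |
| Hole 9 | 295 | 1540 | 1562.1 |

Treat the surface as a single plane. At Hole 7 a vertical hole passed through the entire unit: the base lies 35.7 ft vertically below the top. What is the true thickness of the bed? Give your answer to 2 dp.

24.10 ft

Let the plane be z = a·E + b·N + c.
Hole 8−Hole 7: 544a − 83b = 538.4;  Hole 9−Hole 7: 294a + 392b = 436.5.
Solving gives a = 1.04053, b = 0.33312.
|∇z| = √(a²+b²) = 1.09255, so dip δ = arctan(1.09255) = 47.53°.
True thickness = vertical thickness × cos δ = 35.7 × cos 47.53° = 24.10 ft.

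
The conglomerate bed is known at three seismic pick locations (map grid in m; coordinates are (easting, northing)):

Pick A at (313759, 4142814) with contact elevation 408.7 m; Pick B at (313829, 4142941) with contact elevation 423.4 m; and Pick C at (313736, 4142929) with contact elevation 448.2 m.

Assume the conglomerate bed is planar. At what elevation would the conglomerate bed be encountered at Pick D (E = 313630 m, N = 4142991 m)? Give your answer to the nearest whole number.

498 m

Two edge vectors: Pick A→Pick B = (70, 127, 14.7), Pick A→Pick C = (-23, 115, 39.5).
Normal n = (Pick A→Pick B) × (Pick A→Pick C) = (3326, -3103.1, 10971).
So ∂z/∂E = −n_x/n_z = −0.30316288 and ∂z/∂N = −n_y/n_z = 0.28284568.
Intercept c from Pick A: 408.7 + 95120.08 − 1171777.06 = −1076248.28.
At (313630, 4142991): z = −95081.0 + 1171827.1 − 1076248.28 = 497.9 m.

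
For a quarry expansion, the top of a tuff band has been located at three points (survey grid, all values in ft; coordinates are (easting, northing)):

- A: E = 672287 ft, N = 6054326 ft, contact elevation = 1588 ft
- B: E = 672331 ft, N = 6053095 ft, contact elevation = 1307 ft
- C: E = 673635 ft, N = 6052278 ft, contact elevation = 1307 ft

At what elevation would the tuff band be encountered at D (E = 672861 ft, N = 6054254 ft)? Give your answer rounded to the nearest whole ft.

Two edge vectors: A→B = (44, -1231, -281), A→C = (1348, -2048, -281).
Normal n = (A→B) × (A→C) = (-229577, -366424, 1569276).
So ∂z/∂E = −n_x/n_z = 0.14629485 and ∂z/∂N = −n_y/n_z = 0.23349876.
Intercept c from A: 1588 − 98352.13 − 1413677.61 = −1510441.74.
At (672861, 6054254): z = 98436.1 + 1413660.8 − 1510441.74 = 1655.2 ft.

1655 ft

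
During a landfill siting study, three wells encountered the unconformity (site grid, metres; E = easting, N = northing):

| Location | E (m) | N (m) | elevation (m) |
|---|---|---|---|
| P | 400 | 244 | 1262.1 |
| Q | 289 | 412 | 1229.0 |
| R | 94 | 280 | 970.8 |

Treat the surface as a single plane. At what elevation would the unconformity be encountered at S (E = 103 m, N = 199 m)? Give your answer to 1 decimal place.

941.9 m

Two edge vectors: P→Q = (-111, 168, -33.1), P→R = (-306, 36, -291.3).
Normal n = (P→Q) × (P→R) = (-47746.8, -22205.7, 47412).
So ∂z/∂E = −n_x/n_z = 1.00706 and ∂z/∂N = −n_y/n_z = 0.46836.
Intercept c from P: 1262.1 − 402.82 − 114.28 = 745.00.
At (103, 199): z = 103.7 + 93.2 + 745.00 = 941.9 m.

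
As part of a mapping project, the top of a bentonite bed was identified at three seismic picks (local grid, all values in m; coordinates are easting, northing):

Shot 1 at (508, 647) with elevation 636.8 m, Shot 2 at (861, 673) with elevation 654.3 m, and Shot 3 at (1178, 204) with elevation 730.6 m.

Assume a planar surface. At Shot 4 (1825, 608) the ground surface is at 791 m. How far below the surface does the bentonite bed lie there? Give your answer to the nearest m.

72 m

Two edge vectors: Shot 1→Shot 2 = (353, 26, 17.5), Shot 1→Shot 3 = (670, -443, 93.8).
Normal n = (Shot 1→Shot 2) × (Shot 1→Shot 3) = (10191.3, -21386.4, -173799).
So ∂z/∂easting = −n_x/n_z = 0.05864 and ∂z/∂northing = −n_y/n_z = −0.12305.
Intercept c from Shot 1: 636.8 − 29.79 + 79.61 = 686.63.
At (1825, 608): z_contact = 107.0 − 74.8 + 686.63 = 718.8 m.
Depth below ground = 791 − 718.8 = 72 m.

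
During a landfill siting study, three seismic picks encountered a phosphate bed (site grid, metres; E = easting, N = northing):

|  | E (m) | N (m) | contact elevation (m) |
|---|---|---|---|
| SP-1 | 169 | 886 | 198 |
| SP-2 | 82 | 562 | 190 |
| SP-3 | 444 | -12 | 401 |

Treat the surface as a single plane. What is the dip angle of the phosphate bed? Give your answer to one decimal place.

24.0°

Let the plane be z = a·E + b·N + c.
SP-2−SP-1: −87a − 324b = −8;  SP-3−SP-1: 275a − 898b = 203.
Solving gives a = 0.43627, b = −0.09246.
Gradient magnitude |∇z| = √(a² + b²) = √(0.19033 + 0.00855) = 0.44596.
True dip = arctan(0.44596) = 24.0°, dipping toward WNW (azimuth ≈ 282°).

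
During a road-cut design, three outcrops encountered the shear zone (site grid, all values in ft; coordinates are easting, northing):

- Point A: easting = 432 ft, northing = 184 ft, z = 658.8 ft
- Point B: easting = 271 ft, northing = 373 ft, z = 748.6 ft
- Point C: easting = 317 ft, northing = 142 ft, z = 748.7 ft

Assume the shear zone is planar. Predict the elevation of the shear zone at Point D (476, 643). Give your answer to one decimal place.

Two edge vectors: Point A→Point B = (-161, 189, 89.8), Point A→Point C = (-115, -42, 89.9).
Normal n = (Point A→Point B) × (Point A→Point C) = (20762.7, 4146.9, 28497).
So ∂z/∂easting = −n_x/n_z = −0.72859 and ∂z/∂northing = −n_y/n_z = −0.14552.
Intercept c from Point A: 658.8 + 314.75 + 26.78 = 1000.33.
At (476, 643): z = −346.8 − 93.6 + 1000.33 = 559.9 ft.

559.9 ft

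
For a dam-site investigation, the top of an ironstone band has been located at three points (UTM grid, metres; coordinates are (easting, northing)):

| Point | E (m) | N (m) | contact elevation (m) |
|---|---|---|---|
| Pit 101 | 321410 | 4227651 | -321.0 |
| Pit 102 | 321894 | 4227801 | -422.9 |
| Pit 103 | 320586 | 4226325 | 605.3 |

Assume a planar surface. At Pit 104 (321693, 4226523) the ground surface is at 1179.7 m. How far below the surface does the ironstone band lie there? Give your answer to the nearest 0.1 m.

705.5 m

Two edge vectors: Pit 101→Pit 102 = (484, 150, -101.9), Pit 101→Pit 103 = (-824, -1326, 926.3).
Normal n = (Pit 101→Pit 102) × (Pit 101→Pit 103) = (3825.6, -364363.6, -518184).
So ∂z/∂E = −n_x/n_z = 0.007382706 and ∂z/∂N = −n_y/n_z = −0.703154864.
Intercept c from Pit 101: -321 − 2372.88 + 2972693.36 = 2969999.49.
At (321693, 4226523): z_contact = 2374.96 − 2971900.20 + 2969999.49 = 474.25 m.
Depth below ground = 1179.7 − 474.25 = 705.5 m.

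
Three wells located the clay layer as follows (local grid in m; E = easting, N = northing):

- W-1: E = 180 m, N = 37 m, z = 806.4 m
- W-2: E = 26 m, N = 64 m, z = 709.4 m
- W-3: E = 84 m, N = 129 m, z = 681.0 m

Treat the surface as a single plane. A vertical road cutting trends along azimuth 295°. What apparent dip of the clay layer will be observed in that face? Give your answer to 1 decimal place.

Two edge vectors: W-1→W-2 = (-154, 27, -97), W-1→W-3 = (-96, 92, -125.4).
Normal n = (W-1→W-2) × (W-1→W-3) = (5538.2, -9999.6, -11576).
So ∂z/∂E = −n_x/n_z = 0.47842 and ∂z/∂N = −n_y/n_z = −0.86382.
Unit vector along 295° is (sin 295°, cos 295°) = (-0.9063, 0.4226).
Slope in that direction = a·(-0.9063) + b·(0.4226) = −0.79866.
Apparent dip = arctan|0.79866| = 38.6° (true dip is 44.6°, so apparent ≤ true as expected).

38.6°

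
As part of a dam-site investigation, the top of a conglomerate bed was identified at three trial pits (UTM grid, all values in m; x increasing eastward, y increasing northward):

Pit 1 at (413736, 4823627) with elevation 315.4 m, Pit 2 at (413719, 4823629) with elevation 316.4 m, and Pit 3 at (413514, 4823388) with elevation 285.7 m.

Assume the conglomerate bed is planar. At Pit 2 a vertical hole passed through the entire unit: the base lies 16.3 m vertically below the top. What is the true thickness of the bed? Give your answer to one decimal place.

16.1 m

Let the plane be z = a·x + b·y + c.
Pit 2−Pit 1: −17a + 2b = 1;  Pit 3−Pit 1: −222a − 239b = −29.7.
Solving gives a = −0.03985, b = 0.16128.
|∇z| = √(a²+b²) = 0.16613, so dip δ = arctan(0.16613) = 9.43°.
True thickness = vertical thickness × cos δ = 16.3 × cos 9.43° = 16.1 m.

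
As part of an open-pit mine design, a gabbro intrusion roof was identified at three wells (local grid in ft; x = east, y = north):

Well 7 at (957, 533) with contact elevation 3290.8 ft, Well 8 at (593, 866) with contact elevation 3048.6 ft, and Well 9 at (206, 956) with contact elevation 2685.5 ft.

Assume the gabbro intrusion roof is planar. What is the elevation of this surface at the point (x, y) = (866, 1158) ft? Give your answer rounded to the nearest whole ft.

3447 ft

Two edge vectors: Well 7→Well 8 = (-364, 333, -242.2), Well 7→Well 9 = (-751, 423, -605.3).
Normal n = (Well 7→Well 8) × (Well 7→Well 9) = (-99114.3, -38437, 96111).
So ∂z/∂x = −n_x/n_z = 1.03125 and ∂z/∂y = −n_y/n_z = 0.39992.
Intercept c from Well 7: 3290.8 − 986.90 − 213.16 = 2090.74.
At (866, 1158): z = 893.1 + 463.1 + 2090.74 = 3446.9 ft.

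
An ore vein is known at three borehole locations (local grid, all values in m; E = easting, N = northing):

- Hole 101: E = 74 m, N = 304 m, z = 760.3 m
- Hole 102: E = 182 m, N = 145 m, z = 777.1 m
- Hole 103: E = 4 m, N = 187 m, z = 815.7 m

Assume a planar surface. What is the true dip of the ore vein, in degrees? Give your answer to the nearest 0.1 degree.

Let the plane be z = a·E + b·N + c.
Hole 102−Hole 101: 108a − 159b = 16.8;  Hole 103−Hole 101: −70a − 117b = 55.4.
Solving gives a = −0.28793, b = −0.30124.
Gradient magnitude |∇z| = √(a² + b²) = √(0.08291 + 0.09074) = 0.41671.
True dip = arctan(0.41671) = 22.6°, dipping toward NE (azimuth ≈ 044°).

22.6°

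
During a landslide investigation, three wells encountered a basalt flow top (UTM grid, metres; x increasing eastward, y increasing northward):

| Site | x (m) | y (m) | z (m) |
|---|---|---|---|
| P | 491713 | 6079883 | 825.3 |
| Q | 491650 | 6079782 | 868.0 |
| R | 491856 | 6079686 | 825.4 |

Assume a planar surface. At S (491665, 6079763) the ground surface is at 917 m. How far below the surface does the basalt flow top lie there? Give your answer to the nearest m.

49 m

Two edge vectors: P→Q = (-63, -101, 42.7), P→R = (143, -197, 0.1).
Normal n = (P→Q) × (P→R) = (8401.8, 6112.4, 26854).
So ∂z/∂x = −n_x/n_z = −0.31286959 and ∂z/∂y = −n_y/n_z = −0.22761600.
Intercept c from P: 825.3 + 153842.05 + 1383878.63 = 1538545.98.
At (491665, 6079763): z_contact = −153827.0 − 1383851.3 + 1538545.98 = 867.6 m.
Depth below ground = 917 − 867.6 = 49 m.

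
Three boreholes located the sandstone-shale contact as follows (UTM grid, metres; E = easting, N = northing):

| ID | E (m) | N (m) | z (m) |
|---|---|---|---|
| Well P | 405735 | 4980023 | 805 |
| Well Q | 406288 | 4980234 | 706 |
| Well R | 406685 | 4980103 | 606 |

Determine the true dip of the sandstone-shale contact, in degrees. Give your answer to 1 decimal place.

Let the plane be z = a·E + b·N + c.
Well Q−Well P: 553a + 211b = −99;  Well R−Well P: 950a + 80b = −199.
Solving gives a = −0.21810, b = 0.10241.
Gradient magnitude |∇z| = √(a² + b²) = √(0.04757 + 0.01049) = 0.24094.
True dip = arctan(0.24094) = 13.5°, dipping toward ESE (azimuth ≈ 115°).

13.5°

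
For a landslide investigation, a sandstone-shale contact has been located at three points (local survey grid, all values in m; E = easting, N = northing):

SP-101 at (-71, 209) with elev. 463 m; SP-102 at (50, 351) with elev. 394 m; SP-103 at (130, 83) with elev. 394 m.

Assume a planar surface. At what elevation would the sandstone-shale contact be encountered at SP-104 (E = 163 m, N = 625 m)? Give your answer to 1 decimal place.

311.7 m

Let the plane be z = a·E + b·N + c.
SP-102−SP-101: 121a + 142b = −69;  SP-103−SP-101: 201a − 126b = −69.
Solving gives a = −0.42231, b = −0.12606.
Then c = 463 − a·-71 − b·209 = 459.36.
At (163, 625): z = −68.8 − 78.8 + 459.36 = 311.7 m.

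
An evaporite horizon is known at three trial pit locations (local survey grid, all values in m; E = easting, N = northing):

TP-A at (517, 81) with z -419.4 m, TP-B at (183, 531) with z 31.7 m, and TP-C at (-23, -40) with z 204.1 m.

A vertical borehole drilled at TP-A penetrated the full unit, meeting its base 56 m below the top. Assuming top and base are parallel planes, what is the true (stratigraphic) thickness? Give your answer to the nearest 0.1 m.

Let the plane be z = a·E + b·N + c.
TP-B−TP-A: −334a + 450b = 451.1;  TP-C−TP-A: −540a − 121b = 623.5.
Solving gives a = −1.18257, b = 0.12471.
|∇z| = √(a²+b²) = 1.18913, so dip δ = arctan(1.18913) = 49.94°.
True thickness = vertical thickness × cos δ = 56 × cos 49.94° = 36.0 m.

36.0 m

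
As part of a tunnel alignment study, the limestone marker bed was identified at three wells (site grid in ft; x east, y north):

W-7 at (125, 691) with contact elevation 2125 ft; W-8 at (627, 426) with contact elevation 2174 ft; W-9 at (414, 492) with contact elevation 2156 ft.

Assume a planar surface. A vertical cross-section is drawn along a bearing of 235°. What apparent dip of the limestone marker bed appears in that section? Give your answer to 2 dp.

1.12°

Two edge vectors: W-7→W-8 = (502, -265, 49), W-7→W-9 = (289, -199, 31).
Normal n = (W-7→W-8) × (W-7→W-9) = (1536, -1401, -23313).
So ∂z/∂x = −n_x/n_z = 0.06589 and ∂z/∂y = −n_y/n_z = −0.06010.
Unit vector along 235° is (sin 235°, cos 235°) = (-0.8192, -0.5736).
Slope in that direction = a·(-0.8192) + b·(-0.5736) = −0.01950.
Apparent dip = arctan|0.01950| = 1.12° (true dip is 5.1°, so apparent ≤ true as expected).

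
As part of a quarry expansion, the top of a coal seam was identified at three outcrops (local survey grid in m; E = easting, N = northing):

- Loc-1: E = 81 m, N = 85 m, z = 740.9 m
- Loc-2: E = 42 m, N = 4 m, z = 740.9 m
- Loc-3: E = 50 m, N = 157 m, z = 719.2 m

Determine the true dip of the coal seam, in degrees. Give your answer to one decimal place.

Let the plane be z = a·E + b·N + c.
Loc-2−Loc-1: −39a − 81b = 0;  Loc-3−Loc-1: −31a + 72b = −21.7.
Solving gives a = 0.33046, b = −0.15911.
Gradient magnitude |∇z| = √(a² + b²) = √(0.10920 + 0.02532) = 0.36677.
True dip = arctan(0.36677) = 20.1°, dipping toward WNW (azimuth ≈ 296°).

20.1°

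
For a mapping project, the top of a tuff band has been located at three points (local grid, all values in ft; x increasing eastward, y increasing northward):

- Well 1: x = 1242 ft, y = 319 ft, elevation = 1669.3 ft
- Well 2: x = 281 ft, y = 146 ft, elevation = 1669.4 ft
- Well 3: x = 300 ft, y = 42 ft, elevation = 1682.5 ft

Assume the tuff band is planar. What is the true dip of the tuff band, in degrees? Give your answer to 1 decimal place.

7.1°

Let the plane be z = a·x + b·y + c.
Well 2−Well 1: −961a − 173b = 0.1;  Well 3−Well 1: −942a − 277b = 13.2.
Solving gives a = 0.02185, b = −0.12197.
Gradient magnitude |∇z| = √(a² + b²) = √(0.00048 + 0.01488) = 0.12391.
True dip = arctan(0.12391) = 7.1°, dipping toward N (azimuth ≈ 350°).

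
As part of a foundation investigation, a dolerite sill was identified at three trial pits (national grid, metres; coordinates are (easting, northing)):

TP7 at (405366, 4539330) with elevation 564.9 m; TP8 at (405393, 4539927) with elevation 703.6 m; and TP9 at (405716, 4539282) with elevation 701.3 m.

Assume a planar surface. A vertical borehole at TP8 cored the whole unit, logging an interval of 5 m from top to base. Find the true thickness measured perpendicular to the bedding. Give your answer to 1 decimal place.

4.5 m

Two edge vectors: TP7→TP8 = (27, 597, 138.7), TP7→TP9 = (350, -48, 136.4).
Normal n = (TP7→TP8) × (TP7→TP9) = (88088.4, 44862.2, -210246).
So ∂z/∂E = −n_x/n_z = 0.41898 and ∂z/∂N = −n_y/n_z = 0.21338.
|∇z| = √(a²+b²) = 0.47018, so dip δ = arctan(0.47018) = 25.18°.
True thickness = vertical thickness × cos δ = 5 × cos 25.18° = 4.5 m.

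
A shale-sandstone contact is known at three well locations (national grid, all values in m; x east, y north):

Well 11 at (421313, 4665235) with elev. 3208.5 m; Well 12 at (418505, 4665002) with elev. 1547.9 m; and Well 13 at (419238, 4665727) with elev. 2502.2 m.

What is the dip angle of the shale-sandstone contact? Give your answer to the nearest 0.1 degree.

Let the plane be z = a·x + b·y + c.
Well 12−Well 11: −2808a − 233b = −1660.6;  Well 13−Well 11: −2075a + 492b = −706.3.
Solving gives a = 0.52631, b = 0.78415.
Gradient magnitude |∇z| = √(a² + b²) = √(0.27701 + 0.61490) = 0.94441.
True dip = arctan(0.94441) = 43.4°, dipping toward SW (azimuth ≈ 214°).

43.4°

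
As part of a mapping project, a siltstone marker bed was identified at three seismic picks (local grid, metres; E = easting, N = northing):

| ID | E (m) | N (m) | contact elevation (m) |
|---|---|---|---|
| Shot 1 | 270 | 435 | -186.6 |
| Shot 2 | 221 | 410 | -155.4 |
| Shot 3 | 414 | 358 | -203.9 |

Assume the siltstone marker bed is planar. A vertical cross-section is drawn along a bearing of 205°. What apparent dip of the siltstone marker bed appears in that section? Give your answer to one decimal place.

31.4°

Two edge vectors: Shot 1→Shot 2 = (-49, -25, 31.2), Shot 1→Shot 3 = (144, -77, -17.3).
Normal n = (Shot 1→Shot 2) × (Shot 1→Shot 3) = (2834.9, 3645.1, 7373).
So ∂z/∂E = −n_x/n_z = −0.38450 and ∂z/∂N = −n_y/n_z = −0.49438.
Unit vector along 205° is (sin 205°, cos 205°) = (-0.4226, -0.9063).
Slope in that direction = a·(-0.4226) + b·(-0.9063) = 0.61056.
Apparent dip = arctan|0.61056| = 31.4° (true dip is 32.1°, so apparent ≤ true as expected).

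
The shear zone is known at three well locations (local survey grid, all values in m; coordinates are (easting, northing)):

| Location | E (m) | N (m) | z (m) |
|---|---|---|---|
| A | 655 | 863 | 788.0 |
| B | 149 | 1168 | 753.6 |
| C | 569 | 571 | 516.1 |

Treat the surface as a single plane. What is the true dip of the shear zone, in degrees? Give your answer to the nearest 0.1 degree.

Let the plane be z = a·E + b·N + c.
B−A: −506a + 305b = −34.4;  C−A: −86a − 292b = −271.9.
Solving gives a = 0.53439, b = 0.77378.
Gradient magnitude |∇z| = √(a² + b²) = √(0.28557 + 0.59873) = 0.94037.
True dip = arctan(0.94037) = 43.2°, dipping toward SW (azimuth ≈ 215°).

43.2°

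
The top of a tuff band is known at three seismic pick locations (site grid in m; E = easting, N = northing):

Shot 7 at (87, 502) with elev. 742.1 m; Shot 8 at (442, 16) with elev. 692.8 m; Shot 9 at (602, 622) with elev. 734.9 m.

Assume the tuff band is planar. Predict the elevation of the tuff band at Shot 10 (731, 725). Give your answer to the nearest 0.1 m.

738.8 m

Two edge vectors: Shot 7→Shot 8 = (355, -486, -49.3), Shot 7→Shot 9 = (515, 120, -7.2).
Normal n = (Shot 7→Shot 8) × (Shot 7→Shot 9) = (9415.2, -22833.5, 292890).
So ∂z/∂E = −n_x/n_z = −0.03215 and ∂z/∂N = −n_y/n_z = 0.07796.
Intercept c from Shot 7: 742.1 + 2.80 − 39.14 = 705.76.
At (731, 725): z = −23.5 + 56.5 + 705.76 = 738.8 m.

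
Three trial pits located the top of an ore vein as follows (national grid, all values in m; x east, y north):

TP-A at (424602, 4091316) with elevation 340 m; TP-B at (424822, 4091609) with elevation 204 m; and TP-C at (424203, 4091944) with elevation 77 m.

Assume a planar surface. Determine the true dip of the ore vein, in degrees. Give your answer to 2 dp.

23.79°

Let the plane be z = a·x + b·y + c.
TP-B−TP-A: 220a + 293b = −136;  TP-C−TP-A: −399a + 628b = −263.
Solving gives a = −0.03273, b = −0.43959.
Gradient magnitude |∇z| = √(a² + b²) = √(0.00107 + 0.19324) = 0.44080.
True dip = arctan(0.44080) = 23.79°, dipping toward N (azimuth ≈ 004°).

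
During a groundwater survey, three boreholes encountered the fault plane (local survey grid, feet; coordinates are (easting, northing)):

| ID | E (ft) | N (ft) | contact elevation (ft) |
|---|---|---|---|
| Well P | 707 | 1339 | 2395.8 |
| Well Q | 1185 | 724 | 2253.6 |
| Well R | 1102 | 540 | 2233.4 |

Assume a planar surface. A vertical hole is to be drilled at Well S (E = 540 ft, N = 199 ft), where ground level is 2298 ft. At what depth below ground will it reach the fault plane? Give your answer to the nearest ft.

Two edge vectors: Well P→Well Q = (478, -615, -142.2), Well P→Well R = (395, -799, -162.4).
Normal n = (Well P→Well Q) × (Well P→Well R) = (-13741.8, 21458.2, -138997).
So ∂z/∂E = −n_x/n_z = −0.09886 and ∂z/∂N = −n_y/n_z = 0.15438.
Intercept c from Well P: 2395.8 + 69.90 − 206.71 = 2258.98.
At (540, 199): z_contact = −53.4 + 30.7 + 2258.98 = 2236.3 ft.
Depth below ground = 2298 − 2236.3 = 62 ft.

62 ft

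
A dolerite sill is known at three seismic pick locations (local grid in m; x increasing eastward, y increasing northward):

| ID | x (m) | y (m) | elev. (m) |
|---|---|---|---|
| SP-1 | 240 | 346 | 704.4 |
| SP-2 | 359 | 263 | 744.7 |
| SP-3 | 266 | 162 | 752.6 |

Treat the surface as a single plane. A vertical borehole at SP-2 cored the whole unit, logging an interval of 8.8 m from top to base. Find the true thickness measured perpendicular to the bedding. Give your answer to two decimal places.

8.44 m

Two edge vectors: SP-1→SP-2 = (119, -83, 40.3), SP-1→SP-3 = (26, -184, 48.2).
Normal n = (SP-1→SP-2) × (SP-1→SP-3) = (3414.6, -4688, -19738).
So ∂z/∂x = −n_x/n_z = 0.17300 and ∂z/∂y = −n_y/n_z = −0.23751.
|∇z| = √(a²+b²) = 0.29384, so dip δ = arctan(0.29384) = 16.37°.
True thickness = vertical thickness × cos δ = 8.8 × cos 16.37° = 8.44 m.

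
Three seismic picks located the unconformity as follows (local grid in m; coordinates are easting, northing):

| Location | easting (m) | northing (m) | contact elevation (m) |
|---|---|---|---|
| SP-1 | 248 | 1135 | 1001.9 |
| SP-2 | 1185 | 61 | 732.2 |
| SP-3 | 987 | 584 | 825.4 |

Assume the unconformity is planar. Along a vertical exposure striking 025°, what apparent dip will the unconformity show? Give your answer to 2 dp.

2.77°

Let the plane be z = a·easting + b·northing + c.
SP-2−SP-1: 937a − 1074b = −269.7;  SP-3−SP-1: 739a − 551b = −176.5.
Solving gives a = −0.14764, b = 0.12231.
Unit vector along 025° is (sin 25°, cos 25°) = (0.4226, 0.9063).
Slope in that direction = a·(0.4226) + b·(0.9063) = 0.04845.
Apparent dip = arctan|0.04845| = 2.77° (true dip is 10.9°, so apparent ≤ true as expected).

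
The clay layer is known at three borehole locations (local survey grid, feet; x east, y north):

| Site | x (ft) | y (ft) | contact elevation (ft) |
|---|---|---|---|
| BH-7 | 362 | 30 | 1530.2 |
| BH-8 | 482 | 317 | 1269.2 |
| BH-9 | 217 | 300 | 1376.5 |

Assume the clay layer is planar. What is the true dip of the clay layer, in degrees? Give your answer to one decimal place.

40.0°

Let the plane be z = a·x + b·y + c.
BH-8−BH-7: 120a + 287b = −261;  BH-9−BH-7: −145a + 270b = −153.7.
Solving gives a = −0.35612, b = −0.76051.
Gradient magnitude |∇z| = √(a² + b²) = √(0.12682 + 0.57837) = 0.83976.
True dip = arctan(0.83976) = 40.0°, dipping toward NNE (azimuth ≈ 025°).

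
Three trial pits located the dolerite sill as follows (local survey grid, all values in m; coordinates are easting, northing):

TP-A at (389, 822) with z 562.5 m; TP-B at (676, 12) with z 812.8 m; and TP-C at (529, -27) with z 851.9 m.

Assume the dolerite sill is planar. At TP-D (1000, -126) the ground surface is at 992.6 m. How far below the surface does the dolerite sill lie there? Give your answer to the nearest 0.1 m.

Two edge vectors: TP-A→TP-B = (287, -810, 250.3), TP-A→TP-C = (140, -849, 289.4).
Normal n = (TP-A→TP-B) × (TP-A→TP-C) = (-21909.3, -48015.8, -130263).
So ∂z/∂easting = −n_x/n_z = −0.168193 and ∂z/∂northing = −n_y/n_z = −0.368607.
Intercept c from TP-A: 562.5 + 65.43 + 302.99 = 930.92.
At (1000, -126): z_contact = −168.19 + 46.44 + 930.92 = 809.17 m.
Depth below ground = 992.6 − 809.17 = 183.4 m.

183.4 m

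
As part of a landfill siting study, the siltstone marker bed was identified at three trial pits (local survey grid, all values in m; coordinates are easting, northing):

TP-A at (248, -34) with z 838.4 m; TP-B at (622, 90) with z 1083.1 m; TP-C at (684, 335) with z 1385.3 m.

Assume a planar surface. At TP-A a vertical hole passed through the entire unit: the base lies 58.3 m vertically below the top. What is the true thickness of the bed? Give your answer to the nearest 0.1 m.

37.4 m

Two edge vectors: TP-A→TP-B = (374, 124, 244.7), TP-A→TP-C = (436, 369, 546.9).
Normal n = (TP-A→TP-B) × (TP-A→TP-C) = (-22478.7, -97851.4, 83942).
So ∂z/∂easting = −n_x/n_z = 0.26779 and ∂z/∂northing = −n_y/n_z = 1.16570.
|∇z| = √(a²+b²) = 1.19607, so dip δ = arctan(1.19607) = 50.10°.
True thickness = vertical thickness × cos δ = 58.3 × cos 50.10° = 37.4 m.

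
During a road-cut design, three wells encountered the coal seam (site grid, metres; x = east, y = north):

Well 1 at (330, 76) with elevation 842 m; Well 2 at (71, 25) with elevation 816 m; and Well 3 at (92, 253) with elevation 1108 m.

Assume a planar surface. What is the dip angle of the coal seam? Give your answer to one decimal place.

52.5°

Let the plane be z = a·x + b·y + c.
Well 2−Well 1: −259a − 51b = −26;  Well 3−Well 1: −238a + 177b = 266.
Solving gives a = −0.15460, b = 1.29494.
Gradient magnitude |∇z| = √(a² + b²) = √(0.02390 + 1.67687) = 1.30414.
True dip = arctan(1.30414) = 52.5°, dipping toward S (azimuth ≈ 173°).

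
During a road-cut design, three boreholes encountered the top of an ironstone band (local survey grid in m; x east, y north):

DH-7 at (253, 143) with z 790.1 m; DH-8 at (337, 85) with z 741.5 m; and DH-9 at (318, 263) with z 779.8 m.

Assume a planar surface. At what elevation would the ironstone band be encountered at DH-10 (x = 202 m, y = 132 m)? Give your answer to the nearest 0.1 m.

812.0 m

Let the plane be z = a·x + b·y + c.
DH-8−DH-7: 84a − 58b = −48.6;  DH-9−DH-7: 65a + 120b = −10.3.
Solving gives a = −0.46422, b = 0.16562.
Then c = 790.1 − a·253 − b·143 = 883.86.
At (202, 132): z = −93.8 + 21.9 + 883.86 = 812.0 m.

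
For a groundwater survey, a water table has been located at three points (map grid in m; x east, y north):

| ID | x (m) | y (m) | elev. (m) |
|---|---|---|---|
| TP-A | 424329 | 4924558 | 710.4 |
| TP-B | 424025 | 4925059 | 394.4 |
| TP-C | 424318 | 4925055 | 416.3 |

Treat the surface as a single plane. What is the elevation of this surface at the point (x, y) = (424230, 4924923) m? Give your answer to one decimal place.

Two edge vectors: TP-A→TP-B = (-304, 501, -316), TP-A→TP-C = (-11, 497, -294.1).
Normal n = (TP-A→TP-B) × (TP-A→TP-C) = (9707.9, -85930.4, -145577).
So ∂z/∂x = −n_x/n_z = 0.066685672 and ∂z/∂y = −n_y/n_z = −0.590274563.
Intercept c from TP-A: 710.4 − 28296.66 + 2906841.32 = 2879255.06.
At (424230, 4924923): z = 28290.1 − 2907056.8 + 2879255.06 = 488.3 m.

488.3 m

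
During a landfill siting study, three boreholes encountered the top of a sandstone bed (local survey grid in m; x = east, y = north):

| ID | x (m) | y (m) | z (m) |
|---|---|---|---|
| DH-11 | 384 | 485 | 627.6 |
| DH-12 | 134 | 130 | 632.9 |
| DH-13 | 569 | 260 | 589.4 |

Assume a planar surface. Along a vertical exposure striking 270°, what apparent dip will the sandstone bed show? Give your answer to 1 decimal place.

6.9°

Two edge vectors: DH-11→DH-12 = (-250, -355, 5.3), DH-11→DH-13 = (185, -225, -38.2).
Normal n = (DH-11→DH-12) × (DH-11→DH-13) = (14753.5, -8569.5, 121925).
So ∂z/∂x = −n_x/n_z = −0.12100 and ∂z/∂y = −n_y/n_z = 0.07029.
Unit vector along 270° is (sin 270°, cos 270°) = (-1.0000, -0.0000).
Slope in that direction = a·(-1.0000) + b·(-0.0000) = 0.12100.
Apparent dip = arctan|0.12100| = 6.9° (true dip is 8.0°, so apparent ≤ true as expected).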